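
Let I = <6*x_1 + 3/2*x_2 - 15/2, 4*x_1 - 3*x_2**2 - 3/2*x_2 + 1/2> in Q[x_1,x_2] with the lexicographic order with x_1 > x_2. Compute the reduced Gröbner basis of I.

f_1 = 6*x_1 + 3/2*x_2 - 15/2, LT = x_1.
f_2 = 4*x_1 - 3*x_2**2 - 3/2*x_2 + 1/2, LT = x_1.

S(f_1,f_2): lcm = x_1. S = 3/4*x_2**2 + 5/8*x_2 - 11/8.
  leading term x_2**2: no divisor's leading term divides it; move 3/4*x_2**2 to the remainder.
  leading term x_2: no divisor's leading term divides it; move 5/8*x_2 to the remainder.
  leading term 1: no divisor's leading term divides it; move -11/8 to the remainder.
  remainder 3/4*x_2**2 + 5/8*x_2 - 11/8 ≠ 0; add g_3 = 3/4*x_2**2 + 5/8*x_2 - 11/8 to the basis.

S(f_1,g_3): leading monomials are coprime, so the S-polynomial reduces to 0 (Buchberger's first criterion).
S(f_2,g_3): leading monomials are coprime, so the S-polynomial reduces to 0 (Buchberger's first criterion).
Every S-polynomial of the final basis reduces to 0, so we have a Gröbner basis.
Inter-reduce: drop elements whose leading term is divisible by another's, tail-reduce, and make monic.

G = {x_1 + 1/4*x_2 - 5/4, x_2**2 + 5/6*x_2 - 11/6}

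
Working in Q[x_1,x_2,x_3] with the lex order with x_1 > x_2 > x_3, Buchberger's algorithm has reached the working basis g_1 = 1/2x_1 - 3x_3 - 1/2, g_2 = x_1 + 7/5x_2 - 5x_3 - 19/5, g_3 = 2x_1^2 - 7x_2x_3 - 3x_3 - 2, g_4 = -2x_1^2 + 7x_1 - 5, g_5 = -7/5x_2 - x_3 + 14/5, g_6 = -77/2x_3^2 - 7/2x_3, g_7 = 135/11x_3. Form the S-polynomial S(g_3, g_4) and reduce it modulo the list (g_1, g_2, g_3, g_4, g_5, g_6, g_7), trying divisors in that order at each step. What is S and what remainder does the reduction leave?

S(g_3, g_4) = 7/2x_1 - 7/2x_2x_3 - 3/2x_3 - 7/2; remainder on division = 0.

lcm(LM(g_3), LM(g_4)) = x_1^2.
S = (lcm/LT(g_3))·g_3 − (lcm/LT(g_4))·g_4 = 7/2x_1 - 7/2x_2x_3 - 3/2x_3 - 7/2.
Reduce S modulo (g_1, g_2, g_3, g_4, g_5, g_6, g_7) in that order:
  leading term x_1: subtract (7)·g_1 from 7/2x_1 - 7/2x_2x_3 - 3/2x_3 - 7/2 → -7/2x_2x_3 + 39/2x_3
  leading term x_2x_3: subtract (5/2x_3)·g_5 from -7/2x_2x_3 + 39/2x_3 → 5/2x_3^2 + 25/2x_3
  leading term x_3^2: subtract (-5/77)·g_6 from 5/2x_3^2 + 25/2x_3 → 135/11x_3
  leading term x_3: subtract (1)·g_7 from 135/11x_3 → 0
The remainder is 0, so this S-polynomial contributes no new basis element.
This is the inner loop of Buchberger's algorithm — each nonzero remainder becomes a new basis element.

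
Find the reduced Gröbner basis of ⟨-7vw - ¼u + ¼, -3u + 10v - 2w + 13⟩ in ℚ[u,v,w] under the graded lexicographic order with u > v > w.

G = {vw + 5/42v - 1/42w + 5/42, u - 10/3v + ⅔w - 13/3}

Buchberger's algorithm terminates because the ascending chain of leading-term ideals stabilizes.

f_1 = -7vw - ¼u + ¼, LT = vw.
f_2 = -3u + 10v - 2w + 13, LT = u.

The S-polynomials (S(f_1,f_2)) all reduce to 0 modulo the current basis, so we have a Gröbner basis.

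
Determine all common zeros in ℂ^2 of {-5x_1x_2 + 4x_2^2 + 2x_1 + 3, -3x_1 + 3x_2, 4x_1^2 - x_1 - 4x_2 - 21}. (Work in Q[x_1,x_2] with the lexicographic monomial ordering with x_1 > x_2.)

{(3, 3)}

Compute a lex Gröbner basis by Buchberger's algorithm.
f_1 = -5x_1x_2 + 2x_1 + 4x_2^2 + 3, LT = x_1x_2.
f_2 = -3x_1 + 3x_2, LT = x_1.
f_3 = 4x_1^2 - x_1 - 4x_2 - 21, LT = x_1^2.

S(f_1,f_2): lcm = x_1x_2. S = -2/5x_1 + 1/5x_2^2 - 3/5.
  leading term x_1: subtract (2/15)·f_2 from -2/5x_1 + 1/5x_2^2 - 3/5 → 1/5x_2^2 - 2/5x_2 - 3/5
  leading term x_2^2: no divisor's leading term divides it; move 1/5x_2^2 to the remainder.
  leading term x_2: no divisor's leading term divides it; move -2/5x_2 to the remainder.
  leading term 1: no divisor's leading term divides it; move -3/5 to the remainder.
  remainder 1/5x_2^2 - 2/5x_2 - 3/5 ≠ 0; add h_4 = 1/5x_2^2 - 2/5x_2 - 3/5 to the basis.

S(f_1,f_3): lcm = x_1^2x_2. S = -2/5x_1^2 - 4/5x_1x_2^2 + 1/4x_1x_2 - 3/5x_1 + x_2^2 + 21/4x_2.
  leading term x_1^2: subtract (2/15x_1)·f_2 from -2/5x_1^2 - 4/5x_1x_2^2 + 1/4x_1x_2 - 3/5x_1 + x_2^2 + 21/4x_2 → -4/5x_1x_2^2 - 3/20x_1x_2 - 3/5x_1 + x_2^2 + 21/4x_2
  leading term x_1x_2^2: subtract (4/25x_2)·f_1 from -4/5x_1x_2^2 - 3/20x_1x_2 - 3/5x_1 + x_2^2 + 21/4x_2 → -47/100x_1x_2 - 3/5x_1 - 16/25x_2^3 + x_2^2 + 477/100x_2
  leading term x_1x_2: subtract (47/500)·f_1 from -47/100x_1x_2 - 3/5x_1 - 16/25x_2^3 + x_2^2 + 477/100x_2 → -197/250x_1 - 16/25x_2^3 + 78/125x_2^2 + 477/100x_2 - 141/500
  leading term x_1: subtract (197/750)·f_2 from -197/250x_1 - 16/25x_2^3 + 78/125x_2^2 + 477/100x_2 - 141/500 → -16/25x_2^3 + 78/125x_2^2 + 1991/500x_2 - 141/500
  leading term x_2^3: subtract (-16/5x_2)·h_4 from -16/25x_2^3 + 78/125x_2^2 + 1991/500x_2 - 141/500 → -82/125x_2^2 + 1031/500x_2 - 141/500
  leading term x_2^2: subtract (-82/25)·h_4 from -82/125x_2^2 + 1031/500x_2 - 141/500 → 3/4x_2 - 9/4
  leading term x_2: no divisor's leading term divides it; move 3/4x_2 to the remainder.
  leading term 1: no divisor's leading term divides it; move -9/4 to the remainder.
  remainder 3/4x_2 - 9/4 ≠ 0; add h_5 = 3/4x_2 - 9/4 to the basis.

The other S-polynomials (S(f_2,f_3), S(f_1,h_4), S(f_2,h_4), S(f_3,h_4), S(f_1,h_5), S(f_2,h_5), S(f_3,h_5), S(h_4,h_5)) all reduce to 0 modulo the current basis, so we have a Gröbner basis.
Inter-reduce: drop elements whose leading term is divisible by another's, tail-reduce, and make monic.
Reduced Gröbner basis: {x_1 - 3, x_2 - 3}.

From the last basis element, x_2 - 3 = 0, so x_2 takes values in {3}. Each choice, substituted upward through the basis, yields the corresponding point(s) of the solution set.
  x_2 = 3: the earlier basis element becomes x_1 - 3 = 0, giving x_1 = 3 — point (3, 3).
Substituting each solution back into the original system confirms all equations vanish.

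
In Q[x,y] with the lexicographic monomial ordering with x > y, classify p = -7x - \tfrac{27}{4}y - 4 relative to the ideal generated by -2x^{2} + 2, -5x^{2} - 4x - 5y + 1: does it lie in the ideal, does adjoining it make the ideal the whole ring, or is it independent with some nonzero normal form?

First compute the reduced Gröbner basis of I by Buchberger's algorithm.
f_1 = -2x^{2} + 2, LT = x^{2}.
f_2 = -5x^{2} - 4x - 5y + 1, LT = x^{2}.

S(f_1,f_2): lcm = x^{2}. S = -\tfrac{4}{5}x - y - \tfrac{4}{5}.
  leading term x: no divisor's leading term divides it; move -\tfrac{4}{5}x to the remainder.
  leading term y: no divisor's leading term divides it; move -y to the remainder.
  leading term 1: no divisor's leading term divides it; move -\tfrac{4}{5} to the remainder.
  remainder -\tfrac{4}{5}x - y - \tfrac{4}{5} ≠ 0; add h_3 = -\tfrac{4}{5}x - y - \tfrac{4}{5} to the basis.

S(f_1,h_3): lcm = x^{2}. S = -\tfrac{5}{4}xy - x - 1.
  leading term xy: subtract (\tfrac{25}{16}y)·h_3 from -\tfrac{5}{4}xy - x - 1 → -x + \tfrac{25}{16}y^{2} + \tfrac{5}{4}y - 1
  leading term x: subtract (\tfrac{5}{4})·h_3 from -x + \tfrac{25}{16}y^{2} + \tfrac{5}{4}y - 1 → \tfrac{25}{16}y^{2} + \tfrac{5}{2}y
  leading term y^{2}: no divisor's leading term divides it; move \tfrac{25}{16}y^{2} to the remainder.
  leading term y: no divisor's leading term divides it; move \tfrac{5}{2}y to the remainder.
  remainder \tfrac{25}{16}y^{2} + \tfrac{5}{2}y ≠ 0; add h_4 = \tfrac{25}{16}y^{2} + \tfrac{5}{2}y to the basis.

The other S-polynomials (S(f_2,h_3), S(f_1,h_4), S(f_2,h_4), S(h_3,h_4)) all reduce to 0 modulo the current basis, so we have a Gröbner basis.
Inter-reduce: drop elements whose leading term is divisible by another's, tail-reduce, and make monic.
Reduced Gröbner basis: {x + \tfrac{5}{4}y + 1, y^{2} + \tfrac{8}{5}y}.
Label its elements g_1 = x + \tfrac{5}{4}y + 1, g_2 = y^{2} + \tfrac{8}{5}y.

Reduce p = -7x - \tfrac{27}{4}y - 4 modulo G:
  leading term x: subtract (-7)·g_1 from -7x - \tfrac{27}{4}y - 4 → 2y + 3
  leading term y: no divisor's leading term divides it; move 2y to the remainder.
  leading term 1: no divisor's leading term divides it; move 3 to the remainder.
  normal form = 2y + 3.
The normal form is nonzero, so p ∉ I. Since p minus its normal form lies in I, I + (p) = I + (r) where r = 2y + 3; decide whether this ideal is the whole ring.
Run Buchberger on G together with r (pairs among the g_i already reduce to 0 since G is a Gröbner basis):
g_1 = x + \tfrac{5}{4}y + 1, LT = x.
g_2 = y^{2} + \tfrac{8}{5}y, LT = y^{2}.
r = 2y + 3, LT = y.

S(g_2,r): lcm = y^{2}. S = \tfrac{1}{10}y.
  leading term y: subtract (\tfrac{1}{20})·r from \tfrac{1}{10}y → -\tfrac{3}{20}
  leading term 1: no divisor's leading term divides it; move -\tfrac{3}{20} to the remainder.
  remainder -\tfrac{3}{20} ≠ 0; add m_4 = -\tfrac{3}{20} to the basis.

The other S-polynomials (S(g_1,g_2), S(g_1,r), S(g_1,m_4), S(g_2,m_4), S(r,m_4)) all reduce to 0 modulo the current basis, so we have a Gröbner basis.
Inter-reduce: drop elements whose leading term is divisible by another's, tail-reduce, and make monic.
Reduced Gröbner basis: {1}.
The reduced Gröbner basis of I + (p) is {1}: the ideal is the whole ring, so the enlarged system has no common solution — adjoining p is inconsistent.

Adjoining -7x - \tfrac{27}{4}y - 4 makes the ideal the whole ring: the system is inconsistent.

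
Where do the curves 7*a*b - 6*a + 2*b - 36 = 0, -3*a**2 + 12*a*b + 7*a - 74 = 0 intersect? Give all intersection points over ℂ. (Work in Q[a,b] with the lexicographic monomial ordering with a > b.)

Compute a lex Gröbner basis by Buchberger's algorithm.
f_1 = 7*a*b - 6*a + 2*b - 36, LT = a*b.
f_2 = -3*a**2 + 12*a*b + 7*a - 74, LT = a**2.

S(f_1,f_2): lcm = a**2*b. S = -6/7*a**2 + 4*a*b**2 + 55/21*a*b - 36/7*a - 74/3*b.
  reduce S modulo (f_1, f_2):
  remainder -240/49*a - 8/7*b**2 - 712/147*b + 1696/49 ≠ 0; add h_3 = -240/49*a - 8/7*b**2 - 712/147*b + 1696/49 to the basis.

S(f_1,h_3): lcm = a*b. S = -6/7*a - 7/30*b**3 - 89/90*b**2 + 772/105*b - 36/7.
  reduce S modulo (f_1, f_2, h_3):
  remainder -7/30*b**3 - 71/90*b**2 + 41/5*b - 56/5 ≠ 0; add h_4 = -7/30*b**3 - 71/90*b**2 + 41/5*b - 56/5 to the basis.

The other S-polynomials (S(f_2,h_3), S(f_1,h_4), S(f_2,h_4), S(h_3,h_4)) all reduce to 0 modulo the current basis, so we have a Gröbner basis.
Inter-reduce: drop elements whose leading term is divisible by another's, tail-reduce, and make monic.
Reduced Gröbner basis: {a + 7/30*b**2 + 89/90*b - 106/15, b**3 + 71/21*b**2 - 246/7*b + 48}.

Since the basis is lex-ordered, b**3 + 71/21*b**2 - 246/7*b + 48 is univariate in b. Its roots are {3, -67/21 + sqrt(11545)/21, -sqrt(11545)/21 - 67/21}. Back-substituting each root into the other basis elements fixes the other coordinates.
  b = 3: the earlier basis element becomes a - 2 = 0, giving a = 2 — point (2, 3).
  b = -67/21 + sqrt(11545)/21: the earlier basis element becomes a - sqrt(11545)/42 - 73/42 = 0, giving a = 73/42 + sqrt(11545)/42 — point (73/42 + sqrt(11545)/42, -67/21 + sqrt(11545)/21).
  b = -sqrt(11545)/21 - 67/21: the earlier basis element becomes a - 73/42 + sqrt(11545)/42 = 0, giving a = 73/42 - sqrt(11545)/42 — point (73/42 - sqrt(11545)/42, -sqrt(11545)/21 - 67/21).

{(2, 3), (73/42 + sqrt(11545)/42, -67/21 + sqrt(11545)/21), (73/42 - sqrt(11545)/42, -sqrt(11545)/21 - 67/21)}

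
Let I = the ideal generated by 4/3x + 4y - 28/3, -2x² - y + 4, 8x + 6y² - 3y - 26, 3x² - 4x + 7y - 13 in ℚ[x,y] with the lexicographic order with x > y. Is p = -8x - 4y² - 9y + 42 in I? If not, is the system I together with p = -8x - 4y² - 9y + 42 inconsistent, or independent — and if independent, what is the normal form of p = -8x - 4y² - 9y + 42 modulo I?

-8x - 4y² - 9y + 42 lies in I (it reduces to 0).

First compute the reduced Gröbner basis of I by Buchberger's algorithm.
f_1 = 4/3x + 4y - 28/3, LT = x.
f_2 = -2x² - y + 4, LT = x².
f_3 = 8x + 6y² - 3y - 26, LT = x.
f_4 = 3x² - 4x + 7y - 13, LT = x².

S(f_1,f_2): lcm = x². S = 3xy - 7x - ½y + 2.
  leading term xy: subtract (9/4y)·f_1 from 3xy - 7x - ½y + 2 → -7x - 9y² + 41/2y + 2
  leading term x: subtract (-21/4)·f_1 from -7x - 9y² + 41/2y + 2 → -9y² + 83/2y - 47
  leading term y²: no divisor's leading term divides it; move -9y² to the remainder.
  leading term y: no divisor's leading term divides it; move 83/2y to the remainder.
  leading term 1: no divisor's leading term divides it; move -47 to the remainder.
  remainder -9y² + 83/2y - 47 ≠ 0; add h_5 = -9y² + 83/2y - 47 to the basis.

S(f_1,f_3): lcm = x. S = -¾y² + 27/8y - 15/4.
  leading term y²: subtract (1/12)·h_5 from -¾y² + 27/8y - 15/4 → -1/12y + ⅙
  leading term y: no divisor's leading term divides it; move -1/12y to the remainder.
  leading term 1: no divisor's leading term divides it; move ⅙ to the remainder.
  remainder -1/12y + ⅙ ≠ 0; add h_6 = -1/12y + ⅙ to the basis.

S(f_1,f_4): lcm = x². S = 3xy - 17/3x - 7/3y + 13/3.
  leading term xy: subtract (9/4y)·f_1 from 3xy - 17/3x - 7/3y + 13/3 → -17/3x - 9y² + 56/3y + 13/3
  leading term x: subtract (-17/4)·f_1 from -17/3x - 9y² + 56/3y + 13/3 → -9y² + 107/3y - 106/3
  leading term y²: subtract (1)·h_5 from -9y² + 107/3y - 106/3 → -35/6y + 35/3
  leading term y: subtract (70)·h_6 from -35/6y + 35/3 → 0
  remainder 0.

S(f_2,f_3): lcm = x². S = -¾xy² + ⅜xy + 13/4x + ½y - 2.
  leading term xy²: subtract (-9/16y²)·f_1 from -¾xy² + ⅜xy + 13/4x + ½y - 2 → ⅜xy + 13/4x + 9/4y³ - 21/4y² + ½y - 2
  leading term xy: subtract (9/32y)·f_1 from ⅜xy + 13/4x + 9/4y³ - 21/4y² + ½y - 2 → 13/4x + 9/4y³ - 51/8y² + 25/8y - 2
  leading term x: subtract (39/16)·f_1 from 13/4x + 9/4y³ - 51/8y² + 25/8y - 2 → 9/4y³ - 51/8y² - 53/8y + 83/4
  leading term y³: subtract (-¼y)·h_5 from 9/4y³ - 51/8y² - 53/8y + 83/4 → 4y² - 147/8y + 83/4
  leading term y²: subtract (-4/9)·h_5 from 4y² - 147/8y + 83/4 → 5/72y - 5/36
  leading term y: subtract (-⅚)·h_6 from 5/72y - 5/36 → 0
  remainder 0.

S(f_2,f_4): lcm = x². S = 4/3x - 11/6y + 7/3.
  leading term x: subtract (1)·f_1 from 4/3x - 11/6y + 7/3 → -35/6y + 35/3
  leading term y: subtract (70)·h_6 from -35/6y + 35/3 → 0
  remainder 0.

S(f_3,f_4): lcm = x². S = ¾xy² - ⅜xy - 23/12x - 7/3y + 13/3.
  leading term xy²: subtract (9/16y²)·f_1 from ¾xy² - ⅜xy - 23/12x - 7/3y + 13/3 → -⅜xy - 23/12x - 9/4y³ + 21/4y² - 7/3y + 13/3
  leading term xy: subtract (-9/32y)·f_1 from -⅜xy - 23/12x - 9/4y³ + 21/4y² - 7/3y + 13/3 → -23/12x - 9/4y³ + 51/8y² - 119/24y + 13/3
  leading term x: subtract (-23/16)·f_1 from -23/12x - 9/4y³ + 51/8y² - 119/24y + 13/3 → -9/4y³ + 51/8y² + 19/24y - 109/12
  leading term y³: subtract (¼y)·h_5 from -9/4y³ + 51/8y² + 19/24y - 109/12 → -4y² + 301/24y - 109/12
  leading term y²: subtract (4/9)·h_5 from -4y² + 301/24y - 109/12 → -425/72y + 425/36
  leading term y: subtract (425/6)·h_6 from -425/72y + 425/36 → 0
  remainder 0.

S(f_1,h_5): leading monomials are coprime, so the S-polynomial reduces to 0 (Buchberger's first criterion).
S(f_2,h_5): leading monomials are coprime, so the S-polynomial reduces to 0 (Buchberger's first criterion).
S(f_3,h_5): leading monomials are coprime, so the S-polynomial reduces to 0 (Buchberger's first criterion).
S(f_4,h_5): leading monomials are coprime, so the S-polynomial reduces to 0 (Buchberger's first criterion).
S(f_1,h_6): leading monomials are coprime, so the S-polynomial reduces to 0 (Buchberger's first criterion).
S(f_2,h_6): leading monomials are coprime, so the S-polynomial reduces to 0 (Buchberger's first criterion).
S(f_3,h_6): leading monomials are coprime, so the S-polynomial reduces to 0 (Buchberger's first criterion).
S(f_4,h_6): leading monomials are coprime, so the S-polynomial reduces to 0 (Buchberger's first criterion).
S(h_5,h_6): lcm = y². S = -47/18y + 47/9.
  leading term y: subtract (94/3)·h_6 from -47/18y + 47/9 → 0
  remainder 0.

Every S-polynomial of the final basis reduces to 0, so we have a Gröbner basis.
Inter-reduce: drop elements whose leading term is divisible by another's, tail-reduce, and make monic.
Reduced Gröbner basis: {x - 1, y - 2}.
Label its elements g_1 = x - 1, g_2 = y - 2.

Reduce p = -8x - 4y² - 9y + 42 modulo G:
  leading term x: subtract (-8)·g_1 from -8x - 4y² - 9y + 42 → -4y² - 9y + 34
  leading term y²: subtract (-4y)·g_2 from -4y² - 9y + 34 → -17y + 34
  leading term y: subtract (-17)·g_2 from -17y + 34 → 0
  normal form = 0.
Since the normal form is 0, p ∈ I.

The remainder on division by a Gröbner basis is unique — it is the normal form.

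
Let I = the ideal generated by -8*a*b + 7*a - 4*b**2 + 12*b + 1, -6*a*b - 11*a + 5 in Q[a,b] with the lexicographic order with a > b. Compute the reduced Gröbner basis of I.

f_1 = -8*a*b + 7*a - 4*b**2 + 12*b + 1, LT = a*b.
f_2 = -6*a*b - 11*a + 5, LT = a*b.

S(f_1,f_2): lcm = a*b. S = -65/24*a + 1/2*b**2 - 3/2*b + 17/24.
  leading term a: no divisor's leading term divides it; move -65/24*a to the remainder.
  leading term b**2: no divisor's leading term divides it; move 1/2*b**2 to the remainder.
  leading term b: no divisor's leading term divides it; move -3/2*b to the remainder.
  leading term 1: no divisor's leading term divides it; move 17/24 to the remainder.
  remainder -65/24*a + 1/2*b**2 - 3/2*b + 17/24 ≠ 0; add g_3 = -65/24*a + 1/2*b**2 - 3/2*b + 17/24 to the basis.

S(f_1,g_3): lcm = a*b. S = -7/8*a + 12/65*b**3 - 7/130*b**2 - 161/130*b - 1/8.
  leading term a: subtract (21/65)·g_3 from -7/8*a + 12/65*b**3 - 7/130*b**2 - 161/130*b - 1/8 → 12/65*b**3 - 14/65*b**2 - 49/65*b - 23/65
  leading term b**3: no divisor's leading term divides it; move 12/65*b**3 to the remainder.
  leading term b**2: no divisor's leading term divides it; move -14/65*b**2 to the remainder.
  leading term b: no divisor's leading term divides it; move -49/65*b to the remainder.
  leading term 1: no divisor's leading term divides it; move -23/65 to the remainder.
  remainder 12/65*b**3 - 14/65*b**2 - 49/65*b - 23/65 ≠ 0; add g_4 = 12/65*b**3 - 14/65*b**2 - 49/65*b - 23/65 to the basis.

The other S-polynomials (S(f_2,g_3), S(f_1,g_4), S(f_2,g_4), S(g_3,g_4)) all reduce to 0 modulo the current basis, so we have a Gröbner basis.
Inter-reduce: drop elements whose leading term is divisible by another's, tail-reduce, and make monic.

G = {a - 12/65*b**2 + 36/65*b - 17/65, b**3 - 7/6*b**2 - 49/12*b - 23/12}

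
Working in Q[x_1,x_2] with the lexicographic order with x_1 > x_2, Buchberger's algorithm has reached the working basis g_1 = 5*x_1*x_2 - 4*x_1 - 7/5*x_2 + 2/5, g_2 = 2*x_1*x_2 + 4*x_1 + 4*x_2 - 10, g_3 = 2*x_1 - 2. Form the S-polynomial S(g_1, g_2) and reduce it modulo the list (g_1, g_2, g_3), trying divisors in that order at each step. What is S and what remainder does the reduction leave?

S(g_1, g_2) = -14/5*x_1 - 57/25*x_2 + 127/25; remainder on division = -57/25*x_2 + 57/25.

lcm(LM(g_1), LM(g_2)) = x_1*x_2.
S = (lcm/LT(g_1))·g_1 − (lcm/LT(g_2))·g_2 = -14/5*x_1 - 57/25*x_2 + 127/25.
Reduce S modulo (g_1, g_2, g_3) in that order:
  leading term x_1: subtract (-7/5)·g_3 from -14/5*x_1 - 57/25*x_2 + 127/25 → -57/25*x_2 + 57/25
  leading term x_2: no divisor's leading term divides it; move -57/25*x_2 to the remainder.
  leading term 1: no divisor's leading term divides it; move 57/25 to the remainder.
The remainder -57/25*x_2 + 57/25 is nonzero, so it would be added as the next basis element.
An S-polynomial is built so that the two leading terms cancel; whether anything survives reduction is exactly the Gröbner-basis criterion.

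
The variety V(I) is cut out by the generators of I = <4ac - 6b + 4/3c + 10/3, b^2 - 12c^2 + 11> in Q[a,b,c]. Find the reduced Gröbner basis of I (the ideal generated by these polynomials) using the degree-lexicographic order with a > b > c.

f_1 = 4ac - 6b + 4/3c + 10/3, LT = ac.
f_2 = b^2 - 12c^2 + 11, LT = b^2.

The S-polynomials (S(f_1,f_2)) all reduce to 0 modulo the current basis, so we have a Gröbner basis.

G = {ac - 3/2b + 1/3c + 5/6, b^2 - 12c^2 + 11}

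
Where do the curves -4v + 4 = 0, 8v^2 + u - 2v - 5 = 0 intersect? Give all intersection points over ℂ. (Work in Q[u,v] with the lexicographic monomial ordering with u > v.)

Compute a lex Gröbner basis by Buchberger's algorithm.
f_1 = -4v + 4, LT = v.
f_2 = u + 8v^2 - 2v - 5, LT = u.

The S-polynomials (S(f_1,f_2)) all reduce to 0 modulo the current basis, so we have a Gröbner basis.
Inter-reduce: drop elements whose leading term is divisible by another's, tail-reduce, and make monic.
Reduced Gröbner basis: {u + 1, v - 1}.

The lex basis is triangular: the last element involves only v. Solving v - 1 = 0 gives v ∈ {1}; substituting each value into the earlier elements determines the remaining variables.
  v = 1: the earlier basis element becomes u + 1 = 0, giving u = -1 — point (-1, 1).

{(-1, 1)}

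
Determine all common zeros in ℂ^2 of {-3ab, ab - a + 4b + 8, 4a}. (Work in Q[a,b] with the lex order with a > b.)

Compute a lex Gröbner basis by Buchberger's algorithm.
f_1 = -3ab, LT = ab.
f_2 = ab - a + 4b + 8, LT = ab.
f_3 = 4a, LT = a.

S(f_1,f_2): lcm = ab. S = a - 4b - 8.
  leading term a: subtract (1/4)·f_3 from a - 4b - 8 → -4b - 8
  leading term b: no divisor's leading term divides it; move -4b to the remainder.
  leading term 1: no divisor's leading term divides it; move -8 to the remainder.
  remainder -4b - 8 ≠ 0; add h_4 = -4b - 8 to the basis.

S(f_1,f_3): lcm = ab. S = 0.
  remainder 0.

S(f_2,f_3): lcm = ab. S = -a + 4b + 8.
  leading term a: subtract (-1/4)·f_3 from -a + 4b + 8 → 4b + 8
  leading term b: subtract (-1)·h_4 from 4b + 8 → 0
  remainder 0.

S(f_1,h_4): lcm = ab. S = -2a.
  leading term a: subtract (-1/2)·f_3 from -2a → 0
  remainder 0.

S(f_2,h_4): lcm = ab. S = -3a + 4b + 8.
  leading term a: subtract (-3/4)·f_3 from -3a + 4b + 8 → 4b + 8
  leading term b: subtract (-1)·h_4 from 4b + 8 → 0
  remainder 0.

S(f_3,h_4): leading monomials are coprime, so the S-polynomial reduces to 0 (Buchberger's first criterion).
Every S-polynomial of the final basis reduces to 0, so we have a Gröbner basis.
Inter-reduce: drop elements whose leading term is divisible by another's, tail-reduce, and make monic.
Reduced Gröbner basis: {a, b + 2}.

Elimination: the polynomial b + 2 lies in the elimination ideal for b, so b ∈ {-2}. For each such b, the remaining basis elements (now univariate) give the rest of the solution.
  b = -2: the earlier basis element becomes a = 0, giving a = 0 — point (0, -2).

{(0, -2)}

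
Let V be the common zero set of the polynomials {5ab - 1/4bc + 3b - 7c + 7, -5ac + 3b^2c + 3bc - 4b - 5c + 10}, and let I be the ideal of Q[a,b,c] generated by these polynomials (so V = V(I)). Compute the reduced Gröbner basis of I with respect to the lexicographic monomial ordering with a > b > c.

G = {ab - 1/20bc + 3/5b - 7/5c + 7/5, ac - 3/5b^2c - 3/5bc + 4/5b + c - 2, b^3c + b^2c - 4/3b^2 - 1/12bc^2 - 2/3bc + 10/3b - 7/3c^2 + 7/3c}

f_1 = 5ab - 1/4bc + 3b - 7c + 7, LT = ab.
f_2 = -5ac + 3b^2c + 3bc - 4b - 5c + 10, LT = ac.

S(f_1,f_2): lcm = abc. S = 3/5b^3c + 3/5b^2c - 4/5b^2 - 1/20bc^2 - 2/5bc + 2b - 7/5c^2 + 7/5c.
  leading term b^3c: no divisor's leading term divides it; move 3/5b^3c to the remainder.
  leading term b^2c: no divisor's leading term divides it; move 3/5b^2c to the remainder.
  leading term b^2: no divisor's leading term divides it; move -4/5b^2 to the remainder.
  leading term bc^2: no divisor's leading term divides it; move -1/20bc^2 to the remainder.
  leading term bc: no divisor's leading term divides it; move -2/5bc to the remainder.
  leading term b: no divisor's leading term divides it; move 2b to the remainder.
  leading term c^2: no divisor's leading term divides it; move -7/5c^2 to the remainder.
  leading term c: no divisor's leading term divides it; move 7/5c to the remainder.
  remainder 3/5b^3c + 3/5b^2c - 4/5b^2 - 1/20bc^2 - 2/5bc + 2b - 7/5c^2 + 7/5c ≠ 0; add g_3 = 3/5b^3c + 3/5b^2c - 4/5b^2 - 1/20bc^2 - 2/5bc + 2b - 7/5c^2 + 7/5c to the basis.

The other S-polynomials (S(f_1,g_3), S(f_2,g_3)) all reduce to 0 modulo the current basis, so we have a Gröbner basis.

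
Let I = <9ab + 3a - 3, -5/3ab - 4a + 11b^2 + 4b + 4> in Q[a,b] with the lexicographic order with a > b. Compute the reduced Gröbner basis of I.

f_1 = 9ab + 3a - 3, LT = ab.
f_2 = -5/3ab - 4a + 11b^2 + 4b + 4, LT = ab.

S(f_1,f_2): lcm = ab. S = -31/15a + 33/5b^2 + 12/5b + 31/15.
  reduce S modulo (f_1, f_2):
  remainder -31/15a + 33/5b^2 + 12/5b + 31/15 ≠ 0; add g_3 = -31/15a + 33/5b^2 + 12/5b + 31/15 to the basis.

S(f_1,g_3): lcm = ab. S = 1/3a + 99/31b^3 + 36/31b^2 + b - 1/3.
  reduce S modulo (f_1, f_2, g_3):
  remainder 99/31b^3 + 69/31b^2 + 43/31b ≠ 0; add g_4 = 99/31b^3 + 69/31b^2 + 43/31b to the basis.

The other S-polynomials (S(f_2,g_3), S(f_1,g_4), S(f_2,g_4), S(g_3,g_4)) all reduce to 0 modulo the current basis, so we have a Gröbner basis.
Inter-reduce: drop elements whose leading term is divisible by another's, tail-reduce, and make monic.

G = {a - 99/31b^2 - 36/31b - 1, b^3 + 23/33b^2 + 43/99b}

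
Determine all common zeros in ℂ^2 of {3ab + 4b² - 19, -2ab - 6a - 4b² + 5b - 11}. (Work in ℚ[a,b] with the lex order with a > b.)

Compute a lex Gröbner basis by Buchberger's algorithm.
f_1 = 3ab + 4b² - 19, LT = ab.
f_2 = -2ab - 6a - 4b² + 5b - 11, LT = ab.

S(f_1,f_2): lcm = ab. S = -3a - ⅔b² + 5/2b - 71/6.
  leading term a: no divisor's leading term divides it; move -3a to the remainder.
  leading term b²: no divisor's leading term divides it; move -⅔b² to the remainder.
  leading term b: no divisor's leading term divides it; move 5/2b to the remainder.
  leading term 1: no divisor's leading term divides it; move -71/6 to the remainder.
  remainder -3a - ⅔b² + 5/2b - 71/6 ≠ 0; add h_3 = -3a - ⅔b² + 5/2b - 71/6 to the basis.

S(f_1,h_3): lcm = ab. S = -2/9b³ + 13/6b² - 71/18b - 19/3.
  leading term b³: no divisor's leading term divides it; move -2/9b³ to the remainder.
  leading term b²: no divisor's leading term divides it; move 13/6b² to the remainder.
  leading term b: no divisor's leading term divides it; move -71/18b to the remainder.
  leading term 1: no divisor's leading term divides it; move -19/3 to the remainder.
  remainder -2/9b³ + 13/6b² - 71/18b - 19/3 ≠ 0; add h_4 = -2/9b³ + 13/6b² - 71/18b - 19/3 to the basis.

The other S-polynomials (S(f_2,h_3), S(f_1,h_4), S(f_2,h_4), S(h_3,h_4)) all reduce to 0 modulo the current basis, so we have a Gröbner basis.
Inter-reduce: drop elements whose leading term is divisible by another's, tail-reduce, and make monic.
Reduced Gröbner basis: {a + 2/9b² - ⅚b + 71/18, b³ - 39/4b² + 71/4b + 57/2}.

From the last basis element, b³ - 39/4b² + 71/4b + 57/2 = 0, so b takes values in {-1, 19/4, 6}. Each choice, substituted upward through the basis, yields the corresponding point(s) of the solution set.
  b = -1: the earlier basis element becomes a + 5 = 0, giving a = -5 — point (-5, -1).
  b = 19/4: the earlier basis element becomes a + 5 = 0, giving a = -5 — point (-5, 19/4).
  b = 6: the earlier basis element becomes a + 125/18 = 0, giving a = -125/18 — point (-125/18, 6).

{(-5, -1), (-5, 19/4), (-125/18, 6)}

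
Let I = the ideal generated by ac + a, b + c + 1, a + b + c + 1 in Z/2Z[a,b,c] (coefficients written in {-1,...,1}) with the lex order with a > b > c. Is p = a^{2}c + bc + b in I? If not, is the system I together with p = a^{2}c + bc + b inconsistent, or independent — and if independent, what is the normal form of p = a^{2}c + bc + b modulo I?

a^{2}c + bc + b is independent of I; its normal form modulo I is c^{2} + 1.

First compute the reduced Gröbner basis of I by Buchberger's algorithm.
f_1 = ac + a, LT = ac.
f_2 = b + c + 1, LT = b.
f_3 = a + b + c + 1, LT = a.

The S-polynomials (S(f_1,f_2), S(f_1,f_3), S(f_2,f_3)) all reduce to 0 modulo the current basis, so we have a Gröbner basis.
Inter-reduce: drop elements whose leading term is divisible by another's, tail-reduce, and make monic.
Reduced Gröbner basis: {a, b + c + 1}.
Label its elements g_1 = a, g_2 = b + c + 1.

Reduce p = a^{2}c + bc + b modulo G:
  leading term a^{2}c: subtract (ac)·g_1 from a^{2}c + bc + b → bc + b
  leading term bc: subtract (c)·g_2 from bc + b → b + c^{2} + c
  leading term b: subtract (1)·g_2 from b + c^{2} + c → c^{2} + 1
  leading term c^{2}: no divisor's leading term divides it; move c^{2} to the remainder.
  leading term 1: no divisor's leading term divides it; move 1 to the remainder.
  normal form = c^{2} + 1.
The normal form is nonzero, so p ∉ I. Since p minus its normal form lies in I, I + (p) = I + (r) where r = c^{2} + 1; decide whether this ideal is the whole ring.
Run Buchberger on G together with r (pairs among the g_i already reduce to 0 since G is a Gröbner basis):
g_1 = a, LT = a.
g_2 = b + c + 1, LT = b.
r = c^{2} + 1, LT = c^{2}.

The S-polynomials (S(g_1,g_2), S(g_1,r), S(g_2,r)) all reduce to 0 modulo the current basis, so we have a Gröbner basis.
Inter-reduce: drop elements whose leading term is divisible by another's, tail-reduce, and make monic.
Reduced Gröbner basis: {a, b + c + 1, c^{2} + 1}.
The reduced Gröbner basis of I + (p) is {a, b + c + 1, c^{2} + 1} ≠ {1}, a proper ideal, so the enlarged system stays consistent: p is independent of I, with normal form c^{2} + 1.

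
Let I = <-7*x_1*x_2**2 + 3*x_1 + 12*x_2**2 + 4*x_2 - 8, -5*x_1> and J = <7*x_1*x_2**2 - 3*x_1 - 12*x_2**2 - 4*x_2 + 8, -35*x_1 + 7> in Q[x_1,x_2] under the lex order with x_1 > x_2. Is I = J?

No, the ideals differ.

Equality of ideals is decidable: compute both reduced Gröbner bases (unique for the ordering) and check whether they agree.
Buchberger on the first generating set:
f_1 = -7*x_1*x_2**2 + 3*x_1 + 12*x_2**2 + 4*x_2 - 8, LT = x_1*x_2**2.
f_2 = -5*x_1, LT = x_1.

S(f_1,f_2): lcm = x_1*x_2**2. S = -3/7*x_1 - 12/7*x_2**2 - 4/7*x_2 + 8/7.
  leading term x_1: subtract (3/35)·f_2 from -3/7*x_1 - 12/7*x_2**2 - 4/7*x_2 + 8/7 → -12/7*x_2**2 - 4/7*x_2 + 8/7
  leading term x_2**2: no divisor's leading term divides it; move -12/7*x_2**2 to the remainder.
  leading term x_2: no divisor's leading term divides it; move -4/7*x_2 to the remainder.
  leading term 1: no divisor's leading term divides it; move 8/7 to the remainder.
  remainder -12/7*x_2**2 - 4/7*x_2 + 8/7 ≠ 0; add g_3 = -12/7*x_2**2 - 4/7*x_2 + 8/7 to the basis.

The other S-polynomials (S(f_1,g_3), S(f_2,g_3)) all reduce to 0 modulo the current basis, so we have a Gröbner basis.
Inter-reduce: drop elements whose leading term is divisible by another's, tail-reduce, and make monic.
Reduced Gröbner basis: {x_1, x_2**2 + 1/3*x_2 - 2/3}.

Buchberger on the second generating set:
h_1 = 7*x_1*x_2**2 - 3*x_1 - 12*x_2**2 - 4*x_2 + 8, LT = x_1*x_2**2.
h_2 = -35*x_1 + 7, LT = x_1.

S(h_1,h_2): lcm = x_1*x_2**2. S = -3/7*x_1 - 53/35*x_2**2 - 4/7*x_2 + 8/7.
  leading term x_1: subtract (3/245)·h_2 from -3/7*x_1 - 53/35*x_2**2 - 4/7*x_2 + 8/7 → -53/35*x_2**2 - 4/7*x_2 + 37/35
  leading term x_2**2: no divisor's leading term divides it; move -53/35*x_2**2 to the remainder.
  leading term x_2: no divisor's leading term divides it; move -4/7*x_2 to the remainder.
  leading term 1: no divisor's leading term divides it; move 37/35 to the remainder.
  remainder -53/35*x_2**2 - 4/7*x_2 + 37/35 ≠ 0; add k_3 = -53/35*x_2**2 - 4/7*x_2 + 37/35 to the basis.

The other S-polynomials (S(h_1,k_3), S(h_2,k_3)) all reduce to 0 modulo the current basis, so we have a Gröbner basis.
Inter-reduce: drop elements whose leading term is divisible by another's, tail-reduce, and make monic.
Reduced Gröbner basis: {x_1 - 1/5, x_2**2 + 20/53*x_2 - 37/53}.

These differ, so the ideals are not equal.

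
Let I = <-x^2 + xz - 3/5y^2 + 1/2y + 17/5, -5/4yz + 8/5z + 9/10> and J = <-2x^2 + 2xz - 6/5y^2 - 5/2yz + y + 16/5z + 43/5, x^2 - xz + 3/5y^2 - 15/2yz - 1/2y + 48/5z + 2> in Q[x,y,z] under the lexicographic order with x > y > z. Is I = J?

Yes, the ideals are equal.

Two ideals are equal iff their reduced Gröbner bases coincide (the reduced basis is unique for a fixed ordering).
Buchberger on the first generating set:
f_1 = -x^2 + xz - 3/5y^2 + 1/2y + 17/5, LT = x^2.
f_2 = -5/4yz + 8/5z + 9/10, LT = yz.

S(f_1,f_2): leading monomials are coprime, so the S-polynomial reduces to 0 (Buchberger's first criterion).
Every S-polynomial of the final basis reduces to 0, so we have a Gröbner basis.
Inter-reduce: drop elements whose leading term is divisible by another's, tail-reduce, and make monic.
Reduced Gröbner basis: {x^2 - xz + 3/5y^2 - 1/2y - 17/5, yz - 32/25z - 18/25}.

Buchberger on the second generating set:
h_1 = -2x^2 + 2xz - 6/5y^2 - 5/2yz + y + 16/5z + 43/5, LT = x^2.
h_2 = x^2 - xz + 3/5y^2 - 15/2yz - 1/2y + 48/5z + 2, LT = x^2.

S(h_1,h_2): lcm = x^2. S = 35/4yz - 56/5z - 63/10.
  leading term yz: no divisor's leading term divides it; move 35/4yz to the remainder.
  leading term z: no divisor's leading term divides it; move -56/5z to the remainder.
  leading term 1: no divisor's leading term divides it; move -63/10 to the remainder.
  remainder 35/4yz - 56/5z - 63/10 ≠ 0; add k_3 = 35/4yz - 56/5z - 63/10 to the basis.

S(h_1,k_3): leading monomials are coprime, so the S-polynomial reduces to 0 (Buchberger's first criterion).
S(h_2,k_3): leading monomials are coprime, so the S-polynomial reduces to 0 (Buchberger's first criterion).
Every S-polynomial of the final basis reduces to 0, so we have a Gröbner basis.
Inter-reduce: drop elements whose leading term is divisible by another's, tail-reduce, and make monic.
Reduced Gröbner basis: {x^2 - xz + 3/5y^2 - 1/2y - 17/5, yz - 32/25z - 18/25}.

These coincide, so the ideals are equal.
The choice of monomial ordering does not affect the verdict — as long as both bases are computed under the same ordering, their equality decides ideal equality.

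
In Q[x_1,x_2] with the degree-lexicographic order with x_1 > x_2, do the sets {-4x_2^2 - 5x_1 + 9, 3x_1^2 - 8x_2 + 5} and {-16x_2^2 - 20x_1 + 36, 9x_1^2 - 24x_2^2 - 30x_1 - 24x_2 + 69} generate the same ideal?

Yes, the ideals are equal.

For a fixed monomial order, each ideal has a unique reduced Gröbner basis; comparing bases decides equality.
Buchberger on the first generating set:
f_1 = -4x_2^2 - 5x_1 + 9, LT = x_2^2.
f_2 = 3x_1^2 - 8x_2 + 5, LT = x_1^2.

The S-polynomials (S(f_1,f_2)) all reduce to 0 modulo the current basis, so we have a Gröbner basis.
Inter-reduce: drop elements whose leading term is divisible by another's, tail-reduce, and make monic.
Reduced Gröbner basis: {x_1^2 - 8/3x_2 + 5/3, x_2^2 + 5/4x_1 - 9/4}.

Buchberger on the second generating set:
h_1 = -16x_2^2 - 20x_1 + 36, LT = x_2^2.
h_2 = 9x_1^2 - 24x_2^2 - 30x_1 - 24x_2 + 69, LT = x_1^2.

The S-polynomials (S(h_1,h_2)) all reduce to 0 modulo the current basis, so we have a Gröbner basis.
Inter-reduce: drop elements whose leading term is divisible by another's, tail-reduce, and make monic.
Reduced Gröbner basis: {x_1^2 - 8/3x_2 + 5/3, x_2^2 + 5/4x_1 - 9/4}.

These coincide, so the ideals are equal.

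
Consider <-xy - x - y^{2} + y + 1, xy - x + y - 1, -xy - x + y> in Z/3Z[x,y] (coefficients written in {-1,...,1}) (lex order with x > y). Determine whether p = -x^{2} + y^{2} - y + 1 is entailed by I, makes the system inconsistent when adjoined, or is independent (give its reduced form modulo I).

First compute the reduced Gröbner basis of I by Buchberger's algorithm.
f_1 = -xy - x - y^{2} + y + 1, LT = xy.
f_2 = xy - x + y - 1, LT = xy.
f_3 = -xy - x + y, LT = xy.

S(f_1,f_2): lcm = xy. S = -x + y^{2} + y.
  reduce S modulo (f_1, f_2, f_3):
  remainder -x + y^{2} + y ≠ 0; add h_4 = -x + y^{2} + y to the basis.

S(f_1,f_3): lcm = xy. S = y^{2} - 1.
  reduce S modulo (f_1, f_2, f_3, h_4):
  remainder y^{2} - 1 ≠ 0; add h_5 = y^{2} - 1 to the basis.

S(f_1,h_4): lcm = xy. S = x + y^{3} - y^{2} - y - 1.
  reduce S modulo (f_1, f_2, f_3, h_4, h_5):
  remainder y - 1 ≠ 0; add h_6 = y - 1 to the basis.

The other S-polynomials (S(f_2,f_3), S(f_2,h_4), S(f_3,h_4), S(f_1,h_5), S(f_2,h_5), S(f_3,h_5), S(h_4,h_5), S(f_1,h_6), S(f_2,h_6), S(f_3,h_6), S(h_4,h_6), S(h_5,h_6)) all reduce to 0 modulo the current basis, so we have a Gröbner basis.
Inter-reduce: drop elements whose leading term is divisible by another's, tail-reduce, and make monic.
Reduced Gröbner basis: {x + 1, y - 1}.
Label its elements g_1 = x + 1, g_2 = y - 1.

Reduce p = -x^{2} + y^{2} - y + 1 modulo G:
  leading term x^{2}: subtract (-x)·g_1 from -x^{2} + y^{2} - y + 1 → x + y^{2} - y + 1
  leading term x: subtract (1)·g_1 from x + y^{2} - y + 1 → y^{2} - y
  leading term y^{2}: subtract (y)·g_2 from y^{2} - y → 0
  normal form = 0.
Since the normal form is 0, p ∈ I.

-x^{2} + y^{2} - y + 1 lies in I (it reduces to 0).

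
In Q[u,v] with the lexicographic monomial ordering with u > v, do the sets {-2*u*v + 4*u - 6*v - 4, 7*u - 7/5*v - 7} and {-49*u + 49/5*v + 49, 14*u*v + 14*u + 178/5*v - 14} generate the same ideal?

No, the ideals differ.

Equality of ideals is decidable: compute both reduced Gröbner bases (unique for the ordering) and check whether they agree.
Buchberger on the first generating set:
f_1 = -2*u*v + 4*u - 6*v - 4, LT = u*v.
f_2 = 7*u - 7/5*v - 7, LT = u.

S(f_1,f_2): lcm = u*v. S = -2*u + 1/5*v**2 + 4*v + 2.
  leading term u: subtract (-2/7)·f_2 from -2*u + 1/5*v**2 + 4*v + 2 → 1/5*v**2 + 18/5*v
  leading term v**2: no divisor's leading term divides it; move 1/5*v**2 to the remainder.
  leading term v: no divisor's leading term divides it; move 18/5*v to the remainder.
  remainder 1/5*v**2 + 18/5*v ≠ 0; add g_3 = 1/5*v**2 + 18/5*v to the basis.

The other S-polynomials (S(f_1,g_3), S(f_2,g_3)) all reduce to 0 modulo the current basis, so we have a Gröbner basis.
Inter-reduce: drop elements whose leading term is divisible by another's, tail-reduce, and make monic.
Reduced Gröbner basis: {u - 1/5*v - 1, v**2 + 18*v}.

Buchberger on the second generating set:
h_1 = -49*u + 49/5*v + 49, LT = u.
h_2 = 14*u*v + 14*u + 178/5*v - 14, LT = u*v.

S(h_1,h_2): lcm = u*v. S = -u - 1/5*v**2 - 124/35*v + 1.
  leading term u: subtract (1/49)·h_1 from -u - 1/5*v**2 - 124/35*v + 1 → -1/5*v**2 - 131/35*v
  leading term v**2: no divisor's leading term divides it; move -1/5*v**2 to the remainder.
  leading term v: no divisor's leading term divides it; move -131/35*v to the remainder.
  remainder -1/5*v**2 - 131/35*v ≠ 0; add k_3 = -1/5*v**2 - 131/35*v to the basis.

The other S-polynomials (S(h_1,k_3), S(h_2,k_3)) all reduce to 0 modulo the current basis, so we have a Gröbner basis.
Inter-reduce: drop elements whose leading term is divisible by another's, tail-reduce, and make monic.
Reduced Gröbner basis: {u - 1/5*v - 1, v**2 + 131/7*v}.

Since the reduced bases disagree, the two ideals are not the same.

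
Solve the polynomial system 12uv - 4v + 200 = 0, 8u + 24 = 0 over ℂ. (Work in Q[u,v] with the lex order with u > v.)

Compute a lex Gröbner basis by Buchberger's algorithm.
f_1 = 12uv - 4v + 200, LT = uv.
f_2 = 8u + 24, LT = u.

S(f_1,f_2): lcm = uv. S = -10/3v + 50/3.
  leading term v: no divisor's leading term divides it; move -10/3v to the remainder.
  leading term 1: no divisor's leading term divides it; move 50/3 to the remainder.
  remainder -10/3v + 50/3 ≠ 0; add h_3 = -10/3v + 50/3 to the basis.

The other S-polynomials (S(f_1,h_3), S(f_2,h_3)) all reduce to 0 modulo the current basis, so we have a Gröbner basis.
Inter-reduce: drop elements whose leading term is divisible by another's, tail-reduce, and make monic.
Reduced Gröbner basis: {u + 3, v - 5}.

The lex basis is triangular: the last element involves only v. Solving v - 5 = 0 gives v ∈ {5}; substituting each value into the earlier elements determines the remaining variables.
  v = 5: the earlier basis element becomes u + 3 = 0, giving u = -3 — point (-3, 5).

{(-3, 5)}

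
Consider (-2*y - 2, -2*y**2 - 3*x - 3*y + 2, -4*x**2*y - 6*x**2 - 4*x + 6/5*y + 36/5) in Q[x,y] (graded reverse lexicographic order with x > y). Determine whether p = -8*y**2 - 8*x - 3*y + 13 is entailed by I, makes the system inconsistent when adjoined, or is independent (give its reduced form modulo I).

First compute the reduced Gröbner basis of I by Buchberger's algorithm.
f_1 = -2*y - 2, LT = y.
f_2 = -2*y**2 - 3*x - 3*y + 2, LT = y**2.
f_3 = -4*x**2*y - 6*x**2 - 4*x + 6/5*y + 36/5, LT = x**2*y.

S(f_1,f_2): lcm = y**2. S = -3/2*x - 1/2*y + 1.
  reduce S modulo (f_1, f_2, f_3):
  remainder -3/2*x + 3/2 ≠ 0; add h_4 = -3/2*x + 3/2 to the basis.

The other S-polynomials (S(f_1,f_3), S(f_2,f_3), S(f_1,h_4), S(f_2,h_4), S(f_3,h_4)) all reduce to 0 modulo the current basis, so we have a Gröbner basis.
Inter-reduce: drop elements whose leading term is divisible by another's, tail-reduce, and make monic.
Reduced Gröbner basis: {x - 1, y + 1}.
Label its elements g_1 = x - 1, g_2 = y + 1.

Reduce p = -8*y**2 - 8*x - 3*y + 13 modulo G:
  leading term y**2: subtract (-8*y)·g_2 from -8*y**2 - 8*x - 3*y + 13 → -8*x + 5*y + 13
  leading term x: subtract (-8)·g_1 from -8*x + 5*y + 13 → 5*y + 5
  leading term y: subtract (5)·g_2 from 5*y + 5 → 0
  normal form = 0.
Since the normal form is 0, p ∈ I.

-8*y**2 - 8*x - 3*y + 13 lies in I (it reduces to 0).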